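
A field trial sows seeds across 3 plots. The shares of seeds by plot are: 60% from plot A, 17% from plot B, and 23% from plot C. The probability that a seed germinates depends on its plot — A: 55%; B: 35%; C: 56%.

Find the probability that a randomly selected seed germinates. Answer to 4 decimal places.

0.5183

P(G) = P(G|A)·P(A) + P(G|B)·P(B) + P(G|C)·P(C)
      = 0.55·0.6 + 0.35·0.17 + 0.56·0.23
      = 0.33 + 0.0595 + 0.1288 = 0.5183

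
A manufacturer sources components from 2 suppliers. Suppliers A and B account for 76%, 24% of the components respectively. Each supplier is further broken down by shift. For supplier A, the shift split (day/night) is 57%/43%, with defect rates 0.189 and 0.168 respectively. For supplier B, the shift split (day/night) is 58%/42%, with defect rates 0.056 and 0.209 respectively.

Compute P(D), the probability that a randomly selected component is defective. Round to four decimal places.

0.1656

P(D|A) = 0.57·0.189 + 0.43·0.168 = 0.10773 + 0.07224 = 0.17997
P(D|B) = 0.58·0.056 + 0.42·0.209 = 0.03248 + 0.08778 = 0.12026
Then overall,
P(D) = 0.76·0.17997 + 0.24·0.12026
      = 0.1367772 + 0.0288624 = 0.1656396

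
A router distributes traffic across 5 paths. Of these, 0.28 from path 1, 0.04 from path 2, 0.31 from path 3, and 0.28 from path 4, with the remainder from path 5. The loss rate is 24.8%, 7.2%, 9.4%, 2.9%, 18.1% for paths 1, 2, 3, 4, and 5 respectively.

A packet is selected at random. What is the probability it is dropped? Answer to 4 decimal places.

0.1259

P(5) = 1 − (0.28 + 0.04 + 0.31 + 0.28) = 0.09.
Summing over the partition,
P(L) = P(L|1)·P(1) + P(L|2)·P(2) + P(L|3)·P(3) + P(L|4)·P(4) + P(L|5)·P(5)
      = 0.248·0.28 + 0.072·0.04 + 0.094·0.31 + 0.029·0.28 + 0.181·0.09
      = 0.06944 + 0.00288 + 0.02914 + 0.00812 + 0.01629 = 0.12587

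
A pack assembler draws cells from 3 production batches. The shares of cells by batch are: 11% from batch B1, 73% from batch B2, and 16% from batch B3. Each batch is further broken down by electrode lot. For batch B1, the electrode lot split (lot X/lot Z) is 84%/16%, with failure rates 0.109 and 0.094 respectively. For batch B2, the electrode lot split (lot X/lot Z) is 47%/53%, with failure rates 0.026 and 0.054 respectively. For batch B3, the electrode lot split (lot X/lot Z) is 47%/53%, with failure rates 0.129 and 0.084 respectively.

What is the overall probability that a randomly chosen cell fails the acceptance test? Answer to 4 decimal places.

P(F|B1) = 0.84·0.109 + 0.16·0.094 = 0.09156 + 0.01504 = 0.1066
P(F|B2) = 0.47·0.026 + 0.53·0.054 = 0.01222 + 0.02862 = 0.04084
P(F|B3) = 0.47·0.129 + 0.53·0.084 = 0.06063 + 0.04452 = 0.10515
By total probability over the outer partition,
P(F) = 0.11·0.1066 + 0.73·0.04084 + 0.16·0.10515
      = 0.011726 + 0.0298132 + 0.016824 = 0.0583632

0.0584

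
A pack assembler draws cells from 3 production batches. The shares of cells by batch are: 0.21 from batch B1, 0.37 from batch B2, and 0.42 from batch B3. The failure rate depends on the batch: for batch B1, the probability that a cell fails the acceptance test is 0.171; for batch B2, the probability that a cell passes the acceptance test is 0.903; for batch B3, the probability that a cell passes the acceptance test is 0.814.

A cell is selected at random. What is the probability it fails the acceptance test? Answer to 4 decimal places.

0.1499

P(F|B2) = 1 − 0.903 = 0.097.
P(F|B3) = 1 − 0.814 = 0.186.
Using total probability over the partition,
P(F) = P(F|B1)·P(B1) + P(F|B2)·P(B2) + P(F|B3)·P(B3)
      = 0.171·0.21 + 0.097·0.37 + 0.186·0.42
      = 0.03591 + 0.03589 + 0.07812 = 0.14992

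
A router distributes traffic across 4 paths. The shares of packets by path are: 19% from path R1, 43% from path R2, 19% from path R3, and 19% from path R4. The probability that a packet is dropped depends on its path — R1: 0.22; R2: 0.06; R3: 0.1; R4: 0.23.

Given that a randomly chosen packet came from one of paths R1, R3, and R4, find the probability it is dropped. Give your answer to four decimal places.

P(L|S) ≈ 0.1833

Let S = {R1, R3, R4}.
P(S) = 0.19 + 0.19 + 0.19 = 0.57.
P(L ∩ S) = 0.22·0.19 + 0.1·0.19 + 0.23·0.19 = 0.0418 + 0.019 + 0.0437 = 0.1045.
P(L | S) = 0.1045 / 0.57 = 0.183333…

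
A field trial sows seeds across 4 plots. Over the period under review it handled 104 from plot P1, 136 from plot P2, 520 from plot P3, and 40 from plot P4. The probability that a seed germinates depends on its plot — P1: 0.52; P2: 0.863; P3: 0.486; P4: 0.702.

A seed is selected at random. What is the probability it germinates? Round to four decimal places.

Total: 104 + 136 + 520 + 40 = 800.
P(P1) = 104/800 = 0.13. P(P2) = 136/800 = 0.17. P(P3) = 520/800 = 0.65. P(P4) = 40/800 = 0.05.
By the law of total probability,
P(G) = P(G|P1)·P(P1) + P(G|P2)·P(P2) + P(G|P3)·P(P3) + P(G|P4)·P(P4)
      = 0.52·0.13 + 0.863·0.17 + 0.486·0.65 + 0.702·0.05
      = 0.0676 + 0.14671 + 0.3159 + 0.0351 = 0.56531

P(G) ≈ 0.5653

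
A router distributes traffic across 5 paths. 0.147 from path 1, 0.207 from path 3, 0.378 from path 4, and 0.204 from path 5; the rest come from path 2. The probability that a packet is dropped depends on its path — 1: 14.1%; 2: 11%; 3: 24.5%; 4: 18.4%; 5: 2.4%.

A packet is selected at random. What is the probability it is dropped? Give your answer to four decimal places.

P(L) ≈ 0.1529

P(2) = 1 − (0.147 + 0.207 + 0.378 + 0.204) = 0.064.
P(L) = P(L|1)·P(1) + P(L|2)·P(2) + P(L|3)·P(3) + P(L|4)·P(4) + P(L|5)·P(5)
      = 0.141·0.147 + 0.11·0.064 + 0.245·0.207 + 0.184·0.378 + 0.024·0.204
      = 0.020727 + 0.00704 + 0.050715 + 0.069552 + 0.004896 = 0.15293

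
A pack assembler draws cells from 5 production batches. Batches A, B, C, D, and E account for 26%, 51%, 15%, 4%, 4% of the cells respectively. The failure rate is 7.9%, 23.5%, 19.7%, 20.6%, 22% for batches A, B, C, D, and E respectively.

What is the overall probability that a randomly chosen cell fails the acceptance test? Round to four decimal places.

P(F) ≈ 0.1870

P(F) = P(F|A)·P(A) + P(F|B)·P(B) + P(F|C)·P(C) + P(F|D)·P(D) + P(F|E)·P(E)
      = 0.079·0.26 + 0.235·0.51 + 0.197·0.15 + 0.206·0.04 + 0.22·0.04
      = 0.02054 + 0.11985 + 0.02955 + 0.00824 + 0.0088 = 0.18698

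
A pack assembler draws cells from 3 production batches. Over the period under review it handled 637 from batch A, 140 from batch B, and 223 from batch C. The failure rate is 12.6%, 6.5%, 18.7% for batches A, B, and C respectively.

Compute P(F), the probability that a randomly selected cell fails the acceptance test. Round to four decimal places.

0.1311

Total: 637 + 140 + 223 = 1000.
P(A) = 637/1000 = 0.637. P(B) = 140/1000 = 0.14. P(C) = 223/1000 = 0.223.
Using total probability over the partition,
P(F) = P(F|A)·P(A) + P(F|B)·P(B) + P(F|C)·P(C)
      = 0.126·0.637 + 0.065·0.14 + 0.187·0.223
      = 0.080262 + 0.0091 + 0.041701 = 0.131063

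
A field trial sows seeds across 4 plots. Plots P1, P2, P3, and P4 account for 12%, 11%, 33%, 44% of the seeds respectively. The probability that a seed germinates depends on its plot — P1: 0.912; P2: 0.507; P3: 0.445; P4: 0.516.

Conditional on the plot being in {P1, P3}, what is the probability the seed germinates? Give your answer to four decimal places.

P(G|S) ≈ 0.5695

Let S = {P1, P3}.
P(S) = 0.12 + 0.33 = 0.45.
P(G ∩ S) = 0.912·0.12 + 0.445·0.33 = 0.10944 + 0.14685 = 0.25629.
P(G | S) = 0.25629 / 0.45 = 0.569533…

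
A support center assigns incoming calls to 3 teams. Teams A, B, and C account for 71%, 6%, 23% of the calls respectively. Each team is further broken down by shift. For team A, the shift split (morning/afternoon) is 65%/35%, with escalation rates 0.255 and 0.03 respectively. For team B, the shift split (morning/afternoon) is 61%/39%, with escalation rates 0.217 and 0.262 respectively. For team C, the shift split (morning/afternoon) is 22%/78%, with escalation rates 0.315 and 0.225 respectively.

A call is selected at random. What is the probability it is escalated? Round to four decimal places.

0.1955

P(E|A) = 0.65·0.255 + 0.35·0.03 = 0.16575 + 0.0105 = 0.17625
P(E|B) = 0.61·0.217 + 0.39·0.262 = 0.13237 + 0.10218 = 0.23455
P(E|C) = 0.22·0.315 + 0.78·0.225 = 0.0693 + 0.1755 = 0.2448
By total probability over the outer partition,
P(E) = 0.71·0.17625 + 0.06·0.23455 + 0.23·0.2448
      = 0.1251375 + 0.014073 + 0.056304 = 0.1955145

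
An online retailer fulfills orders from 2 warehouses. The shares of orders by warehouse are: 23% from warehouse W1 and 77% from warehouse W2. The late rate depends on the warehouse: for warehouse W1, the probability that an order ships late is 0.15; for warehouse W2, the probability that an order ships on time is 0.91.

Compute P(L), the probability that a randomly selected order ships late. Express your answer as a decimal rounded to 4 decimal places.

P(L) ≈ 0.1038

P(L|W2) = 1 − 0.91 = 0.09.
By the law of total probability,
P(L) = P(L|W1)·P(W1) + P(L|W2)·P(W2)
      = 0.15·0.23 + 0.09·0.77
      = 0.0345 + 0.0693 = 0.1038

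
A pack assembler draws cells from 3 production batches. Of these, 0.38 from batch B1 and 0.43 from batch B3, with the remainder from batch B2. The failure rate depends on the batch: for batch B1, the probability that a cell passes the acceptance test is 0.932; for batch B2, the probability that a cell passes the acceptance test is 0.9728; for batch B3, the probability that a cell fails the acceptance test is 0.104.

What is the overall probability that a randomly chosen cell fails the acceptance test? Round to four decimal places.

P(F) ≈ 0.0757

P(B2) = 1 − (0.38 + 0.43) = 0.19.
P(F|B1) = 1 − 0.932 = 0.068.
P(F|B2) = 1 − 0.9728 = 0.0272.
P(F) = P(F|B1)·P(B1) + P(F|B2)·P(B2) + P(F|B3)·P(B3)
      = 0.068·0.38 + 0.0272·0.19 + 0.104·0.43
      = 0.02584 + 0.005168 + 0.04472 = 0.075728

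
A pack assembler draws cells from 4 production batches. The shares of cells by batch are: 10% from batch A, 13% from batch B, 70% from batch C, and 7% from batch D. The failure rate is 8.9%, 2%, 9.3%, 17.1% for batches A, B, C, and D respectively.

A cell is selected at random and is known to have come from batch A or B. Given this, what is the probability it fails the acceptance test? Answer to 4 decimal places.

0.0500

Let S = {A, B}.
P(S) = 0.1 + 0.13 = 0.23.
P(F ∩ S) = 0.089·0.1 + 0.02·0.13 = 0.0089 + 0.0026 = 0.0115.
P(F | S) = 0.0115 / 0.23 = 0.050000…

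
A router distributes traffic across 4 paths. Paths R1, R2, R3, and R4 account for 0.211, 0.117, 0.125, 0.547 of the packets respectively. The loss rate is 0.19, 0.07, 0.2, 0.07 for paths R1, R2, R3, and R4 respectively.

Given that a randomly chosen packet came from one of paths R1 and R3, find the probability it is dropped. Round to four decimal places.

0.1937

Let S = {R1, R3}.
P(S) = 0.211 + 0.125 = 0.336.
P(L ∩ S) = 0.19·0.211 + 0.2·0.125 = 0.04009 + 0.025 = 0.06509.
P(L | S) = 0.06509 / 0.336 = 0.193720…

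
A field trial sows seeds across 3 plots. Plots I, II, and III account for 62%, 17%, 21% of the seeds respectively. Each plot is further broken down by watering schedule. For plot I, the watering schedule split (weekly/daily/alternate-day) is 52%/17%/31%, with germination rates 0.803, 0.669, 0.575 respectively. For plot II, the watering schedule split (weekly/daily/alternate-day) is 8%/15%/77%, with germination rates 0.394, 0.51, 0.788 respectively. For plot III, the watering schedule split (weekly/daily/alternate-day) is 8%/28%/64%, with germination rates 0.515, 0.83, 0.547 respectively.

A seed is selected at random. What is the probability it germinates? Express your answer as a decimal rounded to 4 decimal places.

0.6924

P(G|I) = 0.52·0.803 + 0.17·0.669 + 0.31·0.575 = 0.41756 + 0.11373 + 0.17825 = 0.70954
P(G|II) = 0.08·0.394 + 0.15·0.51 + 0.77·0.788 = 0.03152 + 0.0765 + 0.60676 = 0.71478
P(G|III) = 0.08·0.515 + 0.28·0.83 + 0.64·0.547 = 0.0412 + 0.2324 + 0.35008 = 0.62368
Then overall,
P(G) = 0.62·0.70954 + 0.17·0.71478 + 0.21·0.62368
      = 0.4399148 + 0.1215126 + 0.1309728 = 0.6924002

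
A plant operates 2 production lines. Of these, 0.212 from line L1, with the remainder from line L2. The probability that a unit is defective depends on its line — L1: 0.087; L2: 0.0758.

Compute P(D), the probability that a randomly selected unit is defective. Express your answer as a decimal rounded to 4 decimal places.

P(D) ≈ 0.0782

P(L2) = 1 − (0.212) = 0.788.
P(D) = P(D|L1)·P(L1) + P(D|L2)·P(L2)
      = 0.087·0.212 + 0.0758·0.788
      = 0.018444 + 0.0597304 = 0.0781744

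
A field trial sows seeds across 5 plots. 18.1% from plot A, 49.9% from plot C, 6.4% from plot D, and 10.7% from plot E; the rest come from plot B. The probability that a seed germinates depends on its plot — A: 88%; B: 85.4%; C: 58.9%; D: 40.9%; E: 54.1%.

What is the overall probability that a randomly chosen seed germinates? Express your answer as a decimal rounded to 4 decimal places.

P(B) = 1 − (0.181 + 0.499 + 0.064 + 0.107) = 0.149.
Summing over the partition,
P(G) = P(G|A)·P(A) + P(G|B)·P(B) + P(G|C)·P(C) + P(G|D)·P(D) + P(G|E)·P(E)
      = 0.88·0.181 + 0.854·0.149 + 0.589·0.499 + 0.409·0.064 + 0.541·0.107
      = 0.15928 + 0.127246 + 0.293911 + 0.026176 + 0.057887 = 0.6645

P(G) ≈ 0.6645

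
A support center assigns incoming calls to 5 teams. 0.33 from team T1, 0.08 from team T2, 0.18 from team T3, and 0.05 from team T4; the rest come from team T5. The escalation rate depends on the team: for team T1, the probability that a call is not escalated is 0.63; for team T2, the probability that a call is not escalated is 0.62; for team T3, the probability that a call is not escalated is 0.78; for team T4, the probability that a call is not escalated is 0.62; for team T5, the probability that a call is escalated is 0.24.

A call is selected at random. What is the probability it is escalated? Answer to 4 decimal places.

P(T5) = 1 − (0.33 + 0.08 + 0.18 + 0.05) = 0.36.
P(E|T1) = 1 − 0.63 = 0.37.
P(E|T2) = 1 − 0.62 = 0.38.
P(E|T3) = 1 − 0.78 = 0.22.
P(E|T4) = 1 − 0.62 = 0.38.
P(E) = P(E|T1)·P(T1) + P(E|T2)·P(T2) + P(E|T3)·P(T3) + P(E|T4)·P(T4) + P(E|T5)·P(T5)
      = 0.37·0.33 + 0.38·0.08 + 0.22·0.18 + 0.38·0.05 + 0.24·0.36
      = 0.1221 + 0.0304 + 0.0396 + 0.019 + 0.0864 = 0.2975

P(E) ≈ 0.2975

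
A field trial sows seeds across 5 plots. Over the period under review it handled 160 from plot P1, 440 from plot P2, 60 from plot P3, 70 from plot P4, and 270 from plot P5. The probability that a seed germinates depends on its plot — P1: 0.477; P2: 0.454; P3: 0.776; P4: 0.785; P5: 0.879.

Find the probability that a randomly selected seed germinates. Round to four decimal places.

Total: 160 + 440 + 60 + 70 + 270 = 1000.
P(P1) = 160/1000 = 0.16. P(P2) = 440/1000 = 0.44. P(P3) = 60/1000 = 0.06. P(P4) = 70/1000 = 0.07. P(P5) = 270/1000 = 0.27.
P(G) = P(G|P1)·P(P1) + P(G|P2)·P(P2) + P(G|P3)·P(P3) + P(G|P4)·P(P4) + P(G|P5)·P(P5)
      = 0.477·0.16 + 0.454·0.44 + 0.776·0.06 + 0.785·0.07 + 0.879·0.27
      = 0.07632 + 0.19976 + 0.04656 + 0.05495 + 0.23733 = 0.61492

P(G) ≈ 0.6149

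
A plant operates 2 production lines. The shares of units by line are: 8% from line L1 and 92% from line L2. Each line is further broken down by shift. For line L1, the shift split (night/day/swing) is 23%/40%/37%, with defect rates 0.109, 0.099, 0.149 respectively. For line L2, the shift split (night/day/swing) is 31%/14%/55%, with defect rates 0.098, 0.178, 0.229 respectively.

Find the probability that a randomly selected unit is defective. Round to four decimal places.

0.1763

P(D|L1) = 0.23·0.109 + 0.4·0.099 + 0.37·0.149 = 0.02507 + 0.0396 + 0.05513 = 0.1198
P(D|L2) = 0.31·0.098 + 0.14·0.178 + 0.55·0.229 = 0.03038 + 0.02492 + 0.12595 = 0.18125
By total probability over the outer partition,
P(D) = 0.08·0.1198 + 0.92·0.18125
      = 0.009584 + 0.16675 = 0.176334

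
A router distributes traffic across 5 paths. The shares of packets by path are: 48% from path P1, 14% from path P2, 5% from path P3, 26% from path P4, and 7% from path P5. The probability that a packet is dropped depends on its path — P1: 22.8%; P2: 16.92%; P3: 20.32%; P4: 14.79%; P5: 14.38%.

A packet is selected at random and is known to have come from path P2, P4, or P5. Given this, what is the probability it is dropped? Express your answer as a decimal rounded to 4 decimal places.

P(L|S) ≈ 0.1536

Let S = {P2, P4, P5}.
P(S) = 0.14 + 0.26 + 0.07 = 0.47.
P(L ∩ S) = 0.1692·0.14 + 0.1479·0.26 + 0.1438·0.07 = 0.023688 + 0.038454 + 0.010066 = 0.072208.
P(L | S) = 0.072208 / 0.47 = 0.153634…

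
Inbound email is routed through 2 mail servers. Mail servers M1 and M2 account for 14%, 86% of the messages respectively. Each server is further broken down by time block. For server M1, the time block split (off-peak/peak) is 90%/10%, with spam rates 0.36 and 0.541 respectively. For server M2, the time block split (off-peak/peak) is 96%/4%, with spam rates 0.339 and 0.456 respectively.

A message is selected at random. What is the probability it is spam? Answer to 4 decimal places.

0.3485

P(S|M1) = 0.9·0.36 + 0.1·0.541 = 0.324 + 0.0541 = 0.3781
P(S|M2) = 0.96·0.339 + 0.04·0.456 = 0.32544 + 0.01824 = 0.34368
Then overall,
P(S) = 0.14·0.3781 + 0.86·0.34368
      = 0.052934 + 0.2955648 = 0.3484988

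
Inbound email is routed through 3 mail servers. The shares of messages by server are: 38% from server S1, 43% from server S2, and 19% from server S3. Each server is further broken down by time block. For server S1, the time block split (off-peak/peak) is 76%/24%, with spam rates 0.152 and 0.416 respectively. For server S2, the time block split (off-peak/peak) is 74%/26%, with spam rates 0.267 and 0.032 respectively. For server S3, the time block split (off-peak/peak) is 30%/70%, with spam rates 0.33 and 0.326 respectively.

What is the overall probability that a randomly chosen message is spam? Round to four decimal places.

P(S|S1) = 0.76·0.152 + 0.24·0.416 = 0.11552 + 0.09984 = 0.21536
P(S|S2) = 0.74·0.267 + 0.26·0.032 = 0.19758 + 0.00832 = 0.2059
P(S|S3) = 0.3·0.33 + 0.7·0.326 = 0.099 + 0.2282 = 0.3272
By total probability over the outer partition,
P(S) = 0.38·0.21536 + 0.43·0.2059 + 0.19·0.3272
      = 0.0818368 + 0.088537 + 0.062168 = 0.2325418

P(S) ≈ 0.2325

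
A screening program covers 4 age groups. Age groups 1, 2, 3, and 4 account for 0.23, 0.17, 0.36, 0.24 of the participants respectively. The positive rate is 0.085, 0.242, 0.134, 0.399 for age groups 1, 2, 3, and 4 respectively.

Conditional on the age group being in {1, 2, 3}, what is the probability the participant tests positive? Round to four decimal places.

Let S = {1, 2, 3}.
P(S) = 0.23 + 0.17 + 0.36 = 0.76.
P(T ∩ S) = 0.085·0.23 + 0.242·0.17 + 0.134·0.36 = 0.01955 + 0.04114 + 0.04824 = 0.10893.
P(T | S) = 0.10893 / 0.76 = 0.143329…

0.1433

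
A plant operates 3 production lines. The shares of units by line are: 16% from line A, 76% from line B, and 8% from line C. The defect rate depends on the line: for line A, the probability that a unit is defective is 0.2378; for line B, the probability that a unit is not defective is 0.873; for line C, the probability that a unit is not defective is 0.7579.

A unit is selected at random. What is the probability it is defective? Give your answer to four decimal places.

P(D|B) = 1 − 0.873 = 0.127.
P(D|C) = 1 − 0.7579 = 0.2421.
P(D) = P(D|A)·P(A) + P(D|B)·P(B) + P(D|C)·P(C)
      = 0.2378·0.16 + 0.127·0.76 + 0.2421·0.08
      = 0.038048 + 0.09652 + 0.019368 = 0.153936

0.1539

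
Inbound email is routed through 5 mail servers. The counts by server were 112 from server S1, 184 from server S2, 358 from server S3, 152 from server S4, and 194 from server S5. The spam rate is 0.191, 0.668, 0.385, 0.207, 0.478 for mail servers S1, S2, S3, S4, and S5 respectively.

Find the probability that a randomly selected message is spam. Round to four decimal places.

Total: 112 + 184 + 358 + 152 + 194 = 1000.
P(S1) = 112/1000 = 0.112. P(S2) = 184/1000 = 0.184. P(S3) = 358/1000 = 0.358. P(S4) = 152/1000 = 0.152. P(S5) = 194/1000 = 0.194.
P(S) = P(S|S1)·P(S1) + P(S|S2)·P(S2) + P(S|S3)·P(S3) + P(S|S4)·P(S4) + P(S|S5)·P(S5)
      = 0.191·0.112 + 0.668·0.184 + 0.385·0.358 + 0.207·0.152 + 0.478·0.194
      = 0.021392 + 0.122912 + 0.13783 + 0.031464 + 0.092732 = 0.40633

0.4063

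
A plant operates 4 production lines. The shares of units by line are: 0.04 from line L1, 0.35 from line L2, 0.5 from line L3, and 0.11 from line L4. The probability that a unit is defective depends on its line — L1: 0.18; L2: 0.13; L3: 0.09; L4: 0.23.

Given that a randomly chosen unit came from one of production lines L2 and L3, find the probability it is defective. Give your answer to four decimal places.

P(D|S) ≈ 0.1065

Let S = {L2, L3}.
P(S) = 0.35 + 0.5 = 0.85.
P(D ∩ S) = 0.13·0.35 + 0.09·0.5 = 0.0455 + 0.045 = 0.0905.
P(D | S) = 0.0905 / 0.85 = 0.106471…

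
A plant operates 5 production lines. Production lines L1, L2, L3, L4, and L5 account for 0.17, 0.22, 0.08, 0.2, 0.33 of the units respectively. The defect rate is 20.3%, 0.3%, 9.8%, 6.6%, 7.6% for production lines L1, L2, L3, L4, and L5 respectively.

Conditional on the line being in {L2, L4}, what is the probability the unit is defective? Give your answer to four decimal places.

0.0330

Let S = {L2, L4}.
P(S) = 0.22 + 0.2 = 0.42.
P(D ∩ S) = 0.003·0.22 + 0.066·0.2 = 0.00066 + 0.0132 = 0.01386.
P(D | S) = 0.01386 / 0.42 = 0.033000…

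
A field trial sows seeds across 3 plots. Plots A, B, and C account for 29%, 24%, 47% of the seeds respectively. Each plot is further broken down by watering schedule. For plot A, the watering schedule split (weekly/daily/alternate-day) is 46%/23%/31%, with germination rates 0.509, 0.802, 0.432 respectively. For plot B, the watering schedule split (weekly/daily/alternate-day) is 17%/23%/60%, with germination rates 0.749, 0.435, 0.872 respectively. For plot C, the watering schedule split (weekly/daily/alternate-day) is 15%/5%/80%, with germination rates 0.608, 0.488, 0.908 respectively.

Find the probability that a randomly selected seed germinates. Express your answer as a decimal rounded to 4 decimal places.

0.7361

P(G|A) = 0.46·0.509 + 0.23·0.802 + 0.31·0.432 = 0.23414 + 0.18446 + 0.13392 = 0.55252
P(G|B) = 0.17·0.749 + 0.23·0.435 + 0.6·0.872 = 0.12733 + 0.10005 + 0.5232 = 0.75058
P(G|C) = 0.15·0.608 + 0.05·0.488 + 0.8·0.908 = 0.0912 + 0.0244 + 0.7264 = 0.842
By total probability over the outer partition,
P(G) = 0.29·0.55252 + 0.24·0.75058 + 0.47·0.842
      = 0.1602308 + 0.1801392 + 0.39574 = 0.73611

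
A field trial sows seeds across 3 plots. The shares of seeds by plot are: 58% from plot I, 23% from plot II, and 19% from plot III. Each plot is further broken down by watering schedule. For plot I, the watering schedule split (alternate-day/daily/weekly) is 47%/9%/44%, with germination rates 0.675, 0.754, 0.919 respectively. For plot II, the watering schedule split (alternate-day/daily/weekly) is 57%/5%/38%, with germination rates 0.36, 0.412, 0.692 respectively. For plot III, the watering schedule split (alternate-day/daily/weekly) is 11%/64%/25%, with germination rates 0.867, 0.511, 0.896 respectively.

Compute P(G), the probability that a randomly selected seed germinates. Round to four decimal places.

0.6931

P(G|I) = 0.47·0.675 + 0.09·0.754 + 0.44·0.919 = 0.31725 + 0.06786 + 0.40436 = 0.78947
P(G|II) = 0.57·0.36 + 0.05·0.412 + 0.38·0.692 = 0.2052 + 0.0206 + 0.26296 = 0.48876
P(G|III) = 0.11·0.867 + 0.64·0.511 + 0.25·0.896 = 0.09537 + 0.32704 + 0.224 = 0.64641
Then overall,
P(G) = 0.58·0.78947 + 0.23·0.48876 + 0.19·0.64641
      = 0.4578926 + 0.1124148 + 0.1228179 = 0.6931253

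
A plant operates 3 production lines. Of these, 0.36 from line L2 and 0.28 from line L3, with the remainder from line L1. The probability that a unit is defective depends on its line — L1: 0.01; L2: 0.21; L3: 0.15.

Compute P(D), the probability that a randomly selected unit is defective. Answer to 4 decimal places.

0.1212

P(L1) = 1 − (0.36 + 0.28) = 0.36.
P(D) = P(D|L1)·P(L1) + P(D|L2)·P(L2) + P(D|L3)·P(L3)
      = 0.01·0.36 + 0.21·0.36 + 0.15·0.28
      = 0.0036 + 0.0756 + 0.042 = 0.1212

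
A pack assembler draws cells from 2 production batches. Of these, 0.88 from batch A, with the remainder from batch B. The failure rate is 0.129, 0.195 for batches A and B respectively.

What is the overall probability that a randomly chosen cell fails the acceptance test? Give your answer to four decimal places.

P(F) ≈ 0.1369

P(B) = 1 − (0.88) = 0.12.
By the law of total probability,
P(F) = P(F|A)·P(A) + P(F|B)·P(B)
      = 0.129·0.88 + 0.195·0.12
      = 0.11352 + 0.0234 = 0.13692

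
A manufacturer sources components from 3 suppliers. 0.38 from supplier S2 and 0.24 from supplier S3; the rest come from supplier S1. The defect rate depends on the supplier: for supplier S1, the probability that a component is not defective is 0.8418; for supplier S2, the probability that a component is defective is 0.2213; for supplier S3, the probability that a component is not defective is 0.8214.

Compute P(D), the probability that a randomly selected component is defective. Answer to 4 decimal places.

0.1871

P(S1) = 1 − (0.38 + 0.24) = 0.38.
P(D|S1) = 1 − 0.8418 = 0.1582.
P(D|S3) = 1 − 0.8214 = 0.1786.
Summing over the partition,
P(D) = P(D|S1)·P(S1) + P(D|S2)·P(S2) + P(D|S3)·P(S3)
      = 0.1582·0.38 + 0.2213·0.38 + 0.1786·0.24
      = 0.060116 + 0.084094 + 0.042864 = 0.187074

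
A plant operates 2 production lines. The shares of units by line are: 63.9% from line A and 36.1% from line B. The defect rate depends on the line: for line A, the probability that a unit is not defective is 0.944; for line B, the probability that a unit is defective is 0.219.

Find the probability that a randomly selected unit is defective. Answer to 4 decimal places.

P(D|A) = 1 − 0.944 = 0.056.
P(D) = P(D|A)·P(A) + P(D|B)·P(B)
      = 0.056·0.639 + 0.219·0.361
      = 0.035784 + 0.079059 = 0.114843

0.1148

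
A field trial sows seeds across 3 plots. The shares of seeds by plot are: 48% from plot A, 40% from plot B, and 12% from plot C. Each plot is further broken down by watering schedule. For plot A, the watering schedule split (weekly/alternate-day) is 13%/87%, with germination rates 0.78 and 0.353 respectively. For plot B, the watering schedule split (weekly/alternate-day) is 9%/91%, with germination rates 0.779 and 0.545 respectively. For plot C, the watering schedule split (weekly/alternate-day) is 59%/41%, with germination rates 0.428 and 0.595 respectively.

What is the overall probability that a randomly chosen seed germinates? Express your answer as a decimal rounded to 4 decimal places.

0.4821

P(G|A) = 0.13·0.78 + 0.87·0.353 = 0.1014 + 0.30711 = 0.40851
P(G|B) = 0.09·0.779 + 0.91·0.545 = 0.07011 + 0.49595 = 0.56606
P(G|C) = 0.59·0.428 + 0.41·0.595 = 0.25252 + 0.24395 = 0.49647
Then overall,
P(G) = 0.48·0.40851 + 0.4·0.56606 + 0.12·0.49647
      = 0.1960848 + 0.226424 + 0.0595764 = 0.4820852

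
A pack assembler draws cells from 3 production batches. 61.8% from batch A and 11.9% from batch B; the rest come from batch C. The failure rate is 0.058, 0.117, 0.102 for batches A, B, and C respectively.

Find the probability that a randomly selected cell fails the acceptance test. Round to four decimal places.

P(C) = 1 − (0.618 + 0.119) = 0.263.
P(F) = P(F|A)·P(A) + P(F|B)·P(B) + P(F|C)·P(C)
      = 0.058·0.618 + 0.117·0.119 + 0.102·0.263
      = 0.035844 + 0.013923 + 0.026826 = 0.076593

P(F) ≈ 0.0766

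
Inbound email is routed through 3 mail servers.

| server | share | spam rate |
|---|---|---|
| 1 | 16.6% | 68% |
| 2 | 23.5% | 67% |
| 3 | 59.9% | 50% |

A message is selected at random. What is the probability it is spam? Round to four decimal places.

P(S) ≈ 0.5698

Summing over the partition,
P(S) = P(S|1)·P(1) + P(S|2)·P(2) + P(S|3)·P(3)
      = 0.68·0.166 + 0.67·0.235 + 0.5·0.599
      = 0.11288 + 0.15745 + 0.2995 = 0.56983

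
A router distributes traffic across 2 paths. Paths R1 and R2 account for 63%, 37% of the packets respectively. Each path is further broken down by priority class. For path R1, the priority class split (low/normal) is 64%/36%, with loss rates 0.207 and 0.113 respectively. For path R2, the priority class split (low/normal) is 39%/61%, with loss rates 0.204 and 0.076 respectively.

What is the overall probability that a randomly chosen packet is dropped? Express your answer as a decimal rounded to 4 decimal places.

P(L) ≈ 0.1557

P(L|R1) = 0.64·0.207 + 0.36·0.113 = 0.13248 + 0.04068 = 0.17316
P(L|R2) = 0.39·0.204 + 0.61·0.076 = 0.07956 + 0.04636 = 0.12592
Then overall,
P(L) = 0.63·0.17316 + 0.37·0.12592
      = 0.1090908 + 0.0465904 = 0.1556812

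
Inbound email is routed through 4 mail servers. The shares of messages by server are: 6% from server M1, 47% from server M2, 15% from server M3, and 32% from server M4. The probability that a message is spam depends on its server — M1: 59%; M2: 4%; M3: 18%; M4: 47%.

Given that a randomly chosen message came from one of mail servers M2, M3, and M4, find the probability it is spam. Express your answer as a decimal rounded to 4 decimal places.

Let J = {M2, M3, M4}.
P(J) = 0.47 + 0.15 + 0.32 = 0.94.
P(S ∩ J) = 0.04·0.47 + 0.18·0.15 + 0.47·0.32 = 0.0188 + 0.027 + 0.1504 = 0.1962.
P(S | J) = 0.1962 / 0.94 = 0.208723…

0.2087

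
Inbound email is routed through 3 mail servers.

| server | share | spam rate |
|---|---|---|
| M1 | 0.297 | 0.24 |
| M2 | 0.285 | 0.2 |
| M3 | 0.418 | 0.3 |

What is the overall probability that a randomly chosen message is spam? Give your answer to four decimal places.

By the law of total probability,
P(S) = P(S|M1)·P(M1) + P(S|M2)·P(M2) + P(S|M3)·P(M3)
      = 0.24·0.297 + 0.2·0.285 + 0.3·0.418
      = 0.07128 + 0.057 + 0.1254 = 0.25368

P(S) ≈ 0.2537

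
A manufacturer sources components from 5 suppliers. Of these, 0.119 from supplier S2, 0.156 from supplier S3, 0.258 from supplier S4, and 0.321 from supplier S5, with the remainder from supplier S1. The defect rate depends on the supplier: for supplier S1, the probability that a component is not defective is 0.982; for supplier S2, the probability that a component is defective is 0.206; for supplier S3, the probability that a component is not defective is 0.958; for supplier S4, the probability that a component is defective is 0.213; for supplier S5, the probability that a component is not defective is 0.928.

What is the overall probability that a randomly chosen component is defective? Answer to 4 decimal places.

P(S1) = 1 − (0.119 + 0.156 + 0.258 + 0.321) = 0.146.
P(D|S1) = 1 − 0.982 = 0.018.
P(D|S3) = 1 − 0.958 = 0.042.
P(D|S5) = 1 − 0.928 = 0.072.
P(D) = P(D|S1)·P(S1) + P(D|S2)·P(S2) + P(D|S3)·P(S3) + P(D|S4)·P(S4) + P(D|S5)·P(S5)
      = 0.018·0.146 + 0.206·0.119 + 0.042·0.156 + 0.213·0.258 + 0.072·0.321
      = 0.002628 + 0.024514 + 0.006552 + 0.054954 + 0.023112 = 0.11176

0.1118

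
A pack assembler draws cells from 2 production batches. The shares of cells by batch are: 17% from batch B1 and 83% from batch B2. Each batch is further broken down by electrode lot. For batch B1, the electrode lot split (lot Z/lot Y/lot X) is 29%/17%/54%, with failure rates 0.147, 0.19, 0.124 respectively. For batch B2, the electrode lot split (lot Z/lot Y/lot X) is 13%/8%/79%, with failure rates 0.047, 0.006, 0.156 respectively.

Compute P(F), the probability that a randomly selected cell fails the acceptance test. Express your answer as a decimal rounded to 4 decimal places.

0.1319

P(F|B1) = 0.29·0.147 + 0.17·0.19 + 0.54·0.124 = 0.04263 + 0.0323 + 0.06696 = 0.14189
P(F|B2) = 0.13·0.047 + 0.08·0.006 + 0.79·0.156 = 0.00611 + 0.00048 + 0.12324 = 0.12983
Then overall,
P(F) = 0.17·0.14189 + 0.83·0.12983
      = 0.0241213 + 0.1077589 = 0.1318802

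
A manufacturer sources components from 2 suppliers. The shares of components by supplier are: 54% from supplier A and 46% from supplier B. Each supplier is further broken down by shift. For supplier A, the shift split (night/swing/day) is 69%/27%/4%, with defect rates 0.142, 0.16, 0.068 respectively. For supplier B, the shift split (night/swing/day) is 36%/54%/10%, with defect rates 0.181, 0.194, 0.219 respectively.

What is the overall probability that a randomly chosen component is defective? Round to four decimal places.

P(D|A) = 0.69·0.142 + 0.27·0.16 + 0.04·0.068 = 0.09798 + 0.0432 + 0.00272 = 0.1439
P(D|B) = 0.36·0.181 + 0.54·0.194 + 0.1·0.219 = 0.06516 + 0.10476 + 0.0219 = 0.19182
By total probability over the outer partition,
P(D) = 0.54·0.1439 + 0.46·0.19182
      = 0.077706 + 0.0882372 = 0.1659432

0.1659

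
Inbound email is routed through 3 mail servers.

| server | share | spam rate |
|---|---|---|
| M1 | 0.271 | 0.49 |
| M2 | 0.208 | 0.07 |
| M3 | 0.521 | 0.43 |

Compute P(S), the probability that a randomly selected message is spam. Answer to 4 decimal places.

0.3714

P(S) = P(S|M1)·P(M1) + P(S|M2)·P(M2) + P(S|M3)·P(M3)
      = 0.49·0.271 + 0.07·0.208 + 0.43·0.521
      = 0.13279 + 0.01456 + 0.22403 = 0.37138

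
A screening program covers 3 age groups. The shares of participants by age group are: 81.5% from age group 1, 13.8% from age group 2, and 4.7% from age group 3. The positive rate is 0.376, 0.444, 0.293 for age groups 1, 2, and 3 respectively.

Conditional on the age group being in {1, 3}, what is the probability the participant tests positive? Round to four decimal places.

0.3715

Let S = {1, 3}.
P(S) = 0.815 + 0.047 = 0.862.
P(T ∩ S) = 0.376·0.815 + 0.293·0.047 = 0.30644 + 0.013771 = 0.320211.
P(T | S) = 0.320211 / 0.862 = 0.371474…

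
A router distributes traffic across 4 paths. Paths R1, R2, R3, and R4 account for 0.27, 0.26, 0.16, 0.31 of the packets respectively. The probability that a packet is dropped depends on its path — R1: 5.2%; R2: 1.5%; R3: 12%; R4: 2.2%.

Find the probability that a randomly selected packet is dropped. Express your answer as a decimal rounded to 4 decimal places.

0.0440

Summing over the partition,
P(L) = P(L|R1)·P(R1) + P(L|R2)·P(R2) + P(L|R3)·P(R3) + P(L|R4)·P(R4)
      = 0.052·0.27 + 0.015·0.26 + 0.12·0.16 + 0.022·0.31
      = 0.01404 + 0.0039 + 0.0192 + 0.00682 = 0.04396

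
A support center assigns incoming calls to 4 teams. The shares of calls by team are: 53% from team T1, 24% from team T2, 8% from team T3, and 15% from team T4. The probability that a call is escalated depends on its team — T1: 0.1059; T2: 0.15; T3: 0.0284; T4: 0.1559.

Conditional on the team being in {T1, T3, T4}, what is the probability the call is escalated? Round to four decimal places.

Let S = {T1, T3, T4}.
P(S) = 0.53 + 0.08 + 0.15 = 0.76.
P(E ∩ S) = 0.1059·0.53 + 0.0284·0.08 + 0.1559·0.15 = 0.056127 + 0.002272 + 0.023385 = 0.081784.
P(E | S) = 0.081784 / 0.76 = 0.107611…

0.1076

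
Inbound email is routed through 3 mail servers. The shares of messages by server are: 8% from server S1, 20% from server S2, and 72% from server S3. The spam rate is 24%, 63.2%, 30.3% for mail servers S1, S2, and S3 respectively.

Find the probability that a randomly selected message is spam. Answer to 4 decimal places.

P(S) ≈ 0.3638

P(S) = P(S|S1)·P(S1) + P(S|S2)·P(S2) + P(S|S3)·P(S3)
      = 0.24·0.08 + 0.632·0.2 + 0.303·0.72
      = 0.0192 + 0.1264 + 0.21816 = 0.36376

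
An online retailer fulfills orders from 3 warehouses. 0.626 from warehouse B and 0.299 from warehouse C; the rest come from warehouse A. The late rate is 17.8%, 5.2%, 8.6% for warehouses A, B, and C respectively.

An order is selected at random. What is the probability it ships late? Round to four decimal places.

0.0716

P(A) = 1 − (0.626 + 0.299) = 0.075.
Summing over the partition,
P(L) = P(L|A)·P(A) + P(L|B)·P(B) + P(L|C)·P(C)
      = 0.178·0.075 + 0.052·0.626 + 0.086·0.299
      = 0.01335 + 0.032552 + 0.025714 = 0.071616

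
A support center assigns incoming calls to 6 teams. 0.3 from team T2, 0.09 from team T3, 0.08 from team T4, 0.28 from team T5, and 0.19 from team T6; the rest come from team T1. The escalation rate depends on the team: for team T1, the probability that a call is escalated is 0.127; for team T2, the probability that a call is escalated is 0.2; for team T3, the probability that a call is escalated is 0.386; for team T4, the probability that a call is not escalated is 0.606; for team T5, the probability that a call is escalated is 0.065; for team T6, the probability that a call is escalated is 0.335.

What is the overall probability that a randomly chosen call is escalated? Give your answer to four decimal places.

P(T1) = 1 − (0.3 + 0.09 + 0.08 + 0.28 + 0.19) = 0.06.
P(E|T4) = 1 − 0.606 = 0.394.
P(E) = P(E|T1)·P(T1) + P(E|T2)·P(T2) + P(E|T3)·P(T3) + P(E|T4)·P(T4) + P(E|T5)·P(T5) + P(E|T6)·P(T6)
      = 0.127·0.06 + 0.2·0.3 + 0.386·0.09 + 0.394·0.08 + 0.065·0.28 + 0.335·0.19
      = 0.00762 + 0.06 + 0.03474 + 0.03152 + 0.0182 + 0.06365 = 0.21573

0.2157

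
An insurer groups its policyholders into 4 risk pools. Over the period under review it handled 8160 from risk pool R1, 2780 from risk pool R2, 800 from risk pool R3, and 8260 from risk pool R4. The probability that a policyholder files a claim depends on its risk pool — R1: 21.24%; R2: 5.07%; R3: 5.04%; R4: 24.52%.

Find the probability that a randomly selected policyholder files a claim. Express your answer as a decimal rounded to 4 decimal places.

Total: 8160 + 2780 + 800 + 8260 = 20000.
P(R1) = 8160/20000 = 0.408. P(R2) = 2780/20000 = 0.139. P(R3) = 800/20000 = 0.04. P(R4) = 8260/20000 = 0.413.
P(C) = P(C|R1)·P(R1) + P(C|R2)·P(R2) + P(C|R3)·P(R3) + P(C|R4)·P(R4)
      = 0.2124·0.408 + 0.0507·0.139 + 0.0504·0.04 + 0.2452·0.413
      = 0.0866592 + 0.0070473 + 0.002016 + 0.1012676 = 0.1969901

0.1970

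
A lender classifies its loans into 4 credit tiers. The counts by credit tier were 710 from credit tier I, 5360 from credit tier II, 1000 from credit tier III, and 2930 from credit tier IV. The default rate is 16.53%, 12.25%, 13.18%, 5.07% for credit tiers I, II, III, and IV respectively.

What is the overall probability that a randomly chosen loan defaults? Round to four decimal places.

P(D) ≈ 0.1054

Total: 710 + 5360 + 1000 + 2930 = 10000.
P(I) = 710/10000 = 0.071. P(II) = 5360/10000 = 0.536. P(III) = 1000/10000 = 0.1. P(IV) = 2930/10000 = 0.293.
By the law of total probability,
P(D) = P(D|I)·P(I) + P(D|II)·P(II) + P(D|III)·P(III) + P(D|IV)·P(IV)
      = 0.1653·0.071 + 0.1225·0.536 + 0.1318·0.1 + 0.0507·0.293
      = 0.0117363 + 0.06566 + 0.01318 + 0.0148551 = 0.1054314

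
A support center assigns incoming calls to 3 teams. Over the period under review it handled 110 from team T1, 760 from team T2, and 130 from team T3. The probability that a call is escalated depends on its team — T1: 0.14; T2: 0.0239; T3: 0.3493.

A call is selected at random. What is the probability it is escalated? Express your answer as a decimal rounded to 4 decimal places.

Total: 110 + 760 + 130 = 1000.
P(T1) = 110/1000 = 0.11. P(T2) = 760/1000 = 0.76. P(T3) = 130/1000 = 0.13.
P(E) = P(E|T1)·P(T1) + P(E|T2)·P(T2) + P(E|T3)·P(T3)
      = 0.14·0.11 + 0.0239·0.76 + 0.3493·0.13
      = 0.0154 + 0.018164 + 0.045409 = 0.078973

P(E) ≈ 0.0790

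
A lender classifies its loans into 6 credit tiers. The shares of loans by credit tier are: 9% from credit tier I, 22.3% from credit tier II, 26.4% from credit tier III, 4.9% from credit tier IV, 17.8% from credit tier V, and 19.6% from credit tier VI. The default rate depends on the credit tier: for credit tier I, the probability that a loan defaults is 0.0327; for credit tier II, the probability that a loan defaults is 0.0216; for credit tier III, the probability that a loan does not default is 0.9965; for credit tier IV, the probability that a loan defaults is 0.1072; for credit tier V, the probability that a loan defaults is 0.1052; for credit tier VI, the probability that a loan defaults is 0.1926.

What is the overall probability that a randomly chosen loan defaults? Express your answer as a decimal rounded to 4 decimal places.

P(D|III) = 1 − 0.9965 = 0.0035.
P(D) = P(D|I)·P(I) + P(D|II)·P(II) + P(D|III)·P(III) + P(D|IV)·P(IV) + P(D|V)·P(V) + P(D|VI)·P(VI)
      = 0.0327·0.09 + 0.0216·0.223 + 0.0035·0.264 + 0.1072·0.049 + 0.1052·0.178 + 0.1926·0.196
      = 0.002943 + 0.0048168 + 0.000924 + 0.0052528 + 0.0187256 + 0.0377496 = 0.0704118

P(D) ≈ 0.0704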